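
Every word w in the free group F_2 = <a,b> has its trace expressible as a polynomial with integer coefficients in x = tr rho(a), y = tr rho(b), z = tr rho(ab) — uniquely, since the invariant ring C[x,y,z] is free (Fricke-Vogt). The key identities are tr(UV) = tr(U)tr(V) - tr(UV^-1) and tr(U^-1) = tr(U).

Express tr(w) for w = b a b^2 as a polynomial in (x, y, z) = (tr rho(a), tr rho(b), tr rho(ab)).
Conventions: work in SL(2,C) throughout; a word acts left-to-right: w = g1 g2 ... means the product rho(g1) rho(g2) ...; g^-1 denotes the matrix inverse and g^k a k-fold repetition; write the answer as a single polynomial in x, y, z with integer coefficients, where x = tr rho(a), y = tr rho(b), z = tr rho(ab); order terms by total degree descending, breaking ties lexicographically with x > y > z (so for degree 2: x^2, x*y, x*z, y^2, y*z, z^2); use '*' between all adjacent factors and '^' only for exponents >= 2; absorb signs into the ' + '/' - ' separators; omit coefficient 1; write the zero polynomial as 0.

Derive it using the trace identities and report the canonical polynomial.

y^2*z - x*y - z

trace(b a b) = trace(b) * trace(a b) - trace(a) = y*z - x
trace(b a b^2) = trace(b) * trace(b a b) - trace(b a) = y^2*z - x*y - z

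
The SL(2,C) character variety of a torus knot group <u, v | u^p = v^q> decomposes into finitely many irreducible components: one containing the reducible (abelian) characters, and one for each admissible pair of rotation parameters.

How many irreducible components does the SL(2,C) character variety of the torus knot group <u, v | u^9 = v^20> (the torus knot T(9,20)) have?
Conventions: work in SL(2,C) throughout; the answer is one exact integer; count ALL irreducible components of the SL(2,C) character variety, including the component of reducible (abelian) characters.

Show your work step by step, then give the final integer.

For T(9,20): irreducibility forces the central element u^9 = v^20 to one of +I, -I.
So on each irreducible component the traces are pinned: tr(u) = 2*cos(pi*alpha/9) with 1 <= alpha <= 8, tr(v) = 2*cos(pi*beta/20) with 1 <= beta <= 19.
The two central values (-1)^alpha I and (-1)^beta I must be the same matrix, so alpha and beta share a parity.
Counting: 4 odd alphas x 10 odd betas + 4 even alphas x 9 even betas = 40 + 36 = 76.
components with irreducible characters: 76; plus the single component of reducible (abelian) characters: total 77.

77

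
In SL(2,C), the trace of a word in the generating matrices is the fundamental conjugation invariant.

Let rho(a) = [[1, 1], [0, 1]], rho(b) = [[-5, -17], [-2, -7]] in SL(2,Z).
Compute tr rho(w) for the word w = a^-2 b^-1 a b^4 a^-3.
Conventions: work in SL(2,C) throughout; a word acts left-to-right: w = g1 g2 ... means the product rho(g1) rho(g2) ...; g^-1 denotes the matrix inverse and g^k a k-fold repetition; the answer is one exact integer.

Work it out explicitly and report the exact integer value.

-34628

rho(a^-1) = [[1, -1], [0, 1]]
... * rho(a^-1) = [[1, -1], [0, 1]]  ->  [[1, -2], [0, 1]]
... * rho(b^-1) = [[-7, 17], [2, -5]]  ->  [[-11, 27], [2, -5]]
... * rho(a) = [[1, 1], [0, 1]]  ->  [[-11, 16], [2, -3]]
... * rho(b) = [[-5, -17], [-2, -7]]  ->  [[23, 75], [-4, -13]]
... * rho(b) = [[-5, -17], [-2, -7]]  ->  [[-265, -916], [46, 159]]
... * rho(b) = [[-5, -17], [-2, -7]]  ->  [[3157, 10917], [-548, -1895]]
... * rho(b) = [[-5, -17], [-2, -7]]  ->  [[-37619, -130088], [6530, 22581]]
... * rho(a^-1) = [[1, -1], [0, 1]]  ->  [[-37619, -92469], [6530, 16051]]
... * rho(a^-1) = [[1, -1], [0, 1]]  ->  [[-37619, -54850], [6530, 9521]]
... * rho(a^-1) = [[1, -1], [0, 1]]  ->  [[-37619, -17231], [6530, 2991]]
tr = -37619 + 2991 = -34628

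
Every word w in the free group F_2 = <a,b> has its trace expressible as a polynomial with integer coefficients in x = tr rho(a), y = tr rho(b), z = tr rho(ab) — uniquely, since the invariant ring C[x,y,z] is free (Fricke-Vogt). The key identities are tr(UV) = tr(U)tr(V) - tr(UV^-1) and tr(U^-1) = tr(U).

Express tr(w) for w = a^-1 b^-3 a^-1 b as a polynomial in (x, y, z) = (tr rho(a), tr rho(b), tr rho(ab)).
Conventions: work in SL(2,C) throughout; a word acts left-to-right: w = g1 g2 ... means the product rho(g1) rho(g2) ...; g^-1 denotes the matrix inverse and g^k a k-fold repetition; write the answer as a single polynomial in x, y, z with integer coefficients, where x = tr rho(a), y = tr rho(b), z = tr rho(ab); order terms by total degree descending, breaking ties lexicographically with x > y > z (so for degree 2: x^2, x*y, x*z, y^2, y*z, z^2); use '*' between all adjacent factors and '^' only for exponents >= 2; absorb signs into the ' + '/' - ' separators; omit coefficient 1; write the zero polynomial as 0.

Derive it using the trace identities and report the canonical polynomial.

x*y^3*z - x^2*y^2 - y^4 - y^2*z^2 + 4*y^2 + z^2 - 2

trace(a^-1 b) = trace(b) trace(a) - trace(b a) = x*y - z
trace(a^-1 b a^-1) = trace(a^-1 b) trace(a) - trace(a^-1 b a) = x^2*y - x*z - y
trace(b^2) = trace(b) trace(b) - trace(1) = y^2 - 2
use: trace(b^2 a) = trace(b) trace(a b) - trace(a) = y*z - x
trace(b a^-1 b) = trace(b^2) trace(a) - trace(b^2 a) = x*y^2 - y*z - x
trace(b a b a) = trace(a b) trace(a b) - trace(1) = z^2 - 2
apply: trace(b a^-1 b a) = trace(b a b) trace(a) - trace(b a b a) = x*y*z - x^2 - z^2 + 2
trace(a^-1 b a^-1 b) = trace(b a^-1 b) trace(a) - trace(b a^-1 b a) = x^2*y^2 - 2*x*y*z + z^2 - 2
apply: trace(a^-1 b a^-1 b^-1) = trace(a^-1 b a^-1) trace(b) - trace(a^-1 b a^-1 b) = x*y*z - y^2 - z^2 + 2
trace(a^-1 b a^-1 b^-2) = trace(a^-1 b a^-1 b^-1) trace(b) - trace(a^-1 b a^-1) = x*y^2*z - x^2*y - y^3 - y*z^2 + x*z + 3*y
trace(a^-1 b^-3 a^-1 b) = trace(a^-1 b a^-1 b^-2) trace(b) - trace(a^-1 b a^-1 b^-1) = x*y^3*z - x^2*y^2 - y^4 - y^2*z^2 + 4*y^2 + z^2 - 2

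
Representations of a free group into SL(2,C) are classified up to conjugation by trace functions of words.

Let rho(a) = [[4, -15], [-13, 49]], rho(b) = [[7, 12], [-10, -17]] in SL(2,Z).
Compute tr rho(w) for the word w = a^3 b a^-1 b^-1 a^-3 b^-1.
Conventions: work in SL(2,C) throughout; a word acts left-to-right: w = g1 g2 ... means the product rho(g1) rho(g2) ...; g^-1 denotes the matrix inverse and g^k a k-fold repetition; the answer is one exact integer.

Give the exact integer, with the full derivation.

rho(a) = [[4, -15], [-13, 49]]
... * rho(a) = [[4, -15], [-13, 49]]  ->  [[211, -795], [-689, 2596]]
... * rho(a) = [[4, -15], [-13, 49]]  ->  [[11179, -42120], [-36504, 137539]]
... * rho(b) = [[7, 12], [-10, -17]]  ->  [[499453, 850188], [-1630918, -2776211]]
... * rho(a^-1) = [[49, 15], [13, 4]]  ->  [[35525641, 10892547], [-116005725, -35568614]]
... * rho(b^-1) = [[-17, -12], [10, 7]]  ->  [[-495010427, -350059863], [1616411185, 1143088402]]
... * rho(a^-1) = [[49, 15], [13, 4]]  ->  [[-28806289142, -8825395857], [94064297291, 28818521383]]
... * rho(a^-1) = [[49, 15], [13, 4]]  ->  [[-1526238314099, -467395920558], [4983791345238, 1526238544897]]
... * rho(a^-1) = [[49, 15], [13, 4]]  ->  [[-80861824358105, -24763158393717], [264046877000323, 80861824358158]]
... * rho(b^-1) = [[-17, -12], [10, 7]]  ->  [[1127019430150615, 796999783541241], [-3680178665423911, -2602529753496770]]
tr = 1127019430150615 + -2602529753496770 = -1475510323346155

-1475510323346155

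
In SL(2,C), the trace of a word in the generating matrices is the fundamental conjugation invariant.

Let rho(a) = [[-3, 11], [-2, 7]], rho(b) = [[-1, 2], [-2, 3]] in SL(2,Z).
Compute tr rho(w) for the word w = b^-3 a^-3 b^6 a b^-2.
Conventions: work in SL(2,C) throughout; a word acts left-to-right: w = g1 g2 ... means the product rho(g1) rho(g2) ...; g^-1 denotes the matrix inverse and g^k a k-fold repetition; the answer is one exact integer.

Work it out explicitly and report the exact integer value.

16238

rho(b^-1) = [[3, -2], [2, -1]]
... * rho(b^-1) = [[3, -2], [2, -1]]  ->  [[5, -4], [4, -3]]
... * rho(b^-1) = [[3, -2], [2, -1]]  ->  [[7, -6], [6, -5]]
... * rho(a^-1) = [[7, -11], [2, -3]]  ->  [[37, -59], [32, -51]]
... * rho(a^-1) = [[7, -11], [2, -3]]  ->  [[141, -230], [122, -199]]
... * rho(a^-1) = [[7, -11], [2, -3]]  ->  [[527, -861], [456, -745]]
... * rho(b) = [[-1, 2], [-2, 3]]  ->  [[1195, -1529], [1034, -1323]]
... * rho(b) = [[-1, 2], [-2, 3]]  ->  [[1863, -2197], [1612, -1901]]
... * rho(b) = [[-1, 2], [-2, 3]]  ->  [[2531, -2865], [2190, -2479]]
... * rho(b) = [[-1, 2], [-2, 3]]  ->  [[3199, -3533], [2768, -3057]]
... * rho(b) = [[-1, 2], [-2, 3]]  ->  [[3867, -4201], [3346, -3635]]
... * rho(b) = [[-1, 2], [-2, 3]]  ->  [[4535, -4869], [3924, -4213]]
... * rho(a) = [[-3, 11], [-2, 7]]  ->  [[-3867, 15802], [-3346, 13673]]
... * rho(b^-1) = [[3, -2], [2, -1]]  ->  [[20003, -8068], [17308, -6981]]
... * rho(b^-1) = [[3, -2], [2, -1]]  ->  [[43873, -31938], [37962, -27635]]
tr = 43873 + -27635 = 16238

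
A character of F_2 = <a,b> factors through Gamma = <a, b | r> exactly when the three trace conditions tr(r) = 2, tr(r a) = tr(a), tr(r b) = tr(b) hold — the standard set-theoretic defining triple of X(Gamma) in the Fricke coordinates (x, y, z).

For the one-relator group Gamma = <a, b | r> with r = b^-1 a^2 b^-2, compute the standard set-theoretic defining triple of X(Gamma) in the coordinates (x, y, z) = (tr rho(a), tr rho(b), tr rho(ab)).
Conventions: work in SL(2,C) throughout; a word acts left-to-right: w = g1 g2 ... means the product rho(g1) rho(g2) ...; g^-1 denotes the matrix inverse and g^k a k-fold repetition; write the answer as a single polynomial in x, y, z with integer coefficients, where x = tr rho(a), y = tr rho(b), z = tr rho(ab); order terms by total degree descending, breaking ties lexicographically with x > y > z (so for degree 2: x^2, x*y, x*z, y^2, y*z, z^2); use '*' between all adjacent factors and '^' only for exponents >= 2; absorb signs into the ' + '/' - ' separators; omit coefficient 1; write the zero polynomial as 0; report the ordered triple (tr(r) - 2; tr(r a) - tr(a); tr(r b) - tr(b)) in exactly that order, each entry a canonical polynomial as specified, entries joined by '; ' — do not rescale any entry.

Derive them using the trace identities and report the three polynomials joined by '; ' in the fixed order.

trace(a^2) = trace(a)*trace(a) - trace(1) = x^2 - 2
trace(a^2 b) = trace(a)*trace(b a) - trace(b) = x*z - y
trace(b^-1 a^2) = trace(a^2)*trace(b) - trace(a^2 b) = x^2*y - x*z - y
and trace(b^-1 a^2 b^-1) = trace(b^-1 a^2)*trace(b) - trace(b^-1 a^2 b) = x^2*y^2 - x*y*z - x^2 - y^2 + 2
and trace(b^-1 a^2 b^-2) = trace(b^-1 a^2 b^-1)*trace(b) - trace(b^-1 a^2) = x^2*y^3 - x*y^2*z - 2*x^2*y - y^3 + x*z + 3*y
next, trace(a^3) = trace(a)*trace(a^2) - trace(a) = x^3 - 3*x
next, trace(a^3 b) = trace(a)*trace(a b a) - trace(a b) = x^2*z - x*y - z
next, trace(a^2 b^-1 a) = trace(a^3)*trace(b) - trace(a^3 b) = x^3*y - x^2*z - 2*x*y + z
trace(b a b a) = trace(b a)*trace(b a) - trace(1) = z^2 - 2
trace(b a b) = trace(b)*trace(a b) - trace(a) = y*z - x
trace(a b a^2 b) = trace(a)*trace(b a b a) - trace(b a b) = x*z^2 - y*z - x
next, trace(a^2 b^-1 a b) = trace(a b a^2)*trace(b) - trace(a b a^2 b) = x^2*y*z - x*y^2 - x*z^2 + x
trace(b^-1 a b^-1 a^2) = trace(a^2 b^-1 a)*trace(b) - trace(a^2 b^-1 a b) = x^3*y^2 - 2*x^2*y*z - x*y^2 + x*z^2 + y*z - x
next, trace(b^-1 a^2 b^-2 a) = trace(b^-1 a b^-1 a^2)*trace(b) - trace(b^-1 a b^-1 a^2 b) = x^3*y^3 - 2*x^2*y^2*z - x^3*y - x*y^3 + x*y*z^2 + x^2*z + y^2*z + x*y - z
assemble the triple (trace(r) - 2; trace(r a) - x; trace(r b) - y)

x^2*y^3 - x*y^2*z - 2*x^2*y - y^3 + x*z + 3*y - 2; x^3*y^3 - 2*x^2*y^2*z - x^3*y - x*y^3 + x*y*z^2 + x^2*z + y^2*z + x*y - x - z; x^2*y^2 - x*y*z - x^2 - y^2 - y + 2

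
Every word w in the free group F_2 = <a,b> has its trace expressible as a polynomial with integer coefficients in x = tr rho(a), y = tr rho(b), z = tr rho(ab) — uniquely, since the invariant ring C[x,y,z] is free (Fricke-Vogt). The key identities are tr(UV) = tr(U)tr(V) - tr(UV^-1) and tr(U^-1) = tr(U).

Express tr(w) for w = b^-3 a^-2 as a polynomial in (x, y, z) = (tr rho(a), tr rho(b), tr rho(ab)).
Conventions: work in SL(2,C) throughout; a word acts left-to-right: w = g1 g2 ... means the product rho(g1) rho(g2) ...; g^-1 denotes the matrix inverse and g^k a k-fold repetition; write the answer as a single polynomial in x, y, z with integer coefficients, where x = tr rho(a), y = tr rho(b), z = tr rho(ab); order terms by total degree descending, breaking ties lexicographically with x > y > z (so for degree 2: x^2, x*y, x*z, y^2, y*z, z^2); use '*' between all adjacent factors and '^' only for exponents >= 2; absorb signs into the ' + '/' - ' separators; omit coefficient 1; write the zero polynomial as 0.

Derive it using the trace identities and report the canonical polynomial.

x*y^2*z - x^2*y - y^3 - x*z + 3*y

tr(a^-1) = tr(a) = x
tr(a^-1 b) = tr(b) * tr(a) - tr(b a) = x*y - z
tr(b^-1 a^-1) = tr(a^-1) * tr(b) - tr(a^-1 b) = z
tr(b^-1 a^-2) = tr(b^-1 a^-1) * tr(a) - tr(b^-1) = x*z - y
tr(a^-2) = tr(a^-1) * tr(a) - tr(1) = x^2 - 2
tr(a^-2 b^-2) = tr(b^-1 a^-2) * tr(b) - tr(b^-1 a^-2 b) = x*y*z - x^2 - y^2 + 2
tr(b^-3 a^-2) = tr(a^-2 b^-2) * tr(b) - tr(a^-2 b^-1) = x*y^2*z - x^2*y - y^3 - x*z + 3*y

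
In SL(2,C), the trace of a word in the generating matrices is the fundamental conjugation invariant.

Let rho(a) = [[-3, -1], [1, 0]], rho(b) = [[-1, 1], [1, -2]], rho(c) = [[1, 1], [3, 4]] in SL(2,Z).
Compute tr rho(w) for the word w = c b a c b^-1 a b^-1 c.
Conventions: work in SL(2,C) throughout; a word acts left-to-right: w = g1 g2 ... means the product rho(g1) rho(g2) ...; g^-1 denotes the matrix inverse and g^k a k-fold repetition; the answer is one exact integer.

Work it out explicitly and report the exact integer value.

rho(c) = [[1, 1], [3, 4]]
... * rho(b) = [[-1, 1], [1, -2]]  ->  [[0, -1], [1, -5]]
... * rho(a) = [[-3, -1], [1, 0]]  ->  [[-1, 0], [-8, -1]]
... * rho(c) = [[1, 1], [3, 4]]  ->  [[-1, -1], [-11, -12]]
... * rho(b^-1) = [[-2, -1], [-1, -1]]  ->  [[3, 2], [34, 23]]
... * rho(a) = [[-3, -1], [1, 0]]  ->  [[-7, -3], [-79, -34]]
... * rho(b^-1) = [[-2, -1], [-1, -1]]  ->  [[17, 10], [192, 113]]
... * rho(c) = [[1, 1], [3, 4]]  ->  [[47, 57], [531, 644]]
tr = 47 + 644 = 691

691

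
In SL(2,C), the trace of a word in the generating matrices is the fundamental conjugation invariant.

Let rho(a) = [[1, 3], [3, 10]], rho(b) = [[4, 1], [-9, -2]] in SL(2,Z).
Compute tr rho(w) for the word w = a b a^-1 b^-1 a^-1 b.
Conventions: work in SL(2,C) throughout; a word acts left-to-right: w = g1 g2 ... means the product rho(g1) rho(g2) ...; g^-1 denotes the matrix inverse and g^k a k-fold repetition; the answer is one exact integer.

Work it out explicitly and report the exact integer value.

104102

rho(a) = [[1, 3], [3, 10]]
... * rho(b) = [[4, 1], [-9, -2]]  ->  [[-23, -5], [-78, -17]]
... * rho(a^-1) = [[10, -3], [-3, 1]]  ->  [[-215, 64], [-729, 217]]
... * rho(b^-1) = [[-2, -1], [9, 4]]  ->  [[1006, 471], [3411, 1597]]
... * rho(a^-1) = [[10, -3], [-3, 1]]  ->  [[8647, -2547], [29319, -8636]]
... * rho(b) = [[4, 1], [-9, -2]]  ->  [[57511, 13741], [195000, 46591]]
tr = 57511 + 46591 = 104102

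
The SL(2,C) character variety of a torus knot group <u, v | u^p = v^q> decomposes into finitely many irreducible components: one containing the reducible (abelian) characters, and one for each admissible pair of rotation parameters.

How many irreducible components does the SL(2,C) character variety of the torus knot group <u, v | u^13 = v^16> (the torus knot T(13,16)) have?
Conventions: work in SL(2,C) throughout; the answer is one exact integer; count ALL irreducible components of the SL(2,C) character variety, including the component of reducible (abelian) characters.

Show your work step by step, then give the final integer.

For T(13,16): irreducibility forces the central element u^13 = v^16 to one of +I, -I.
This locks tr(u) to 2*cos(pi*alpha/13), alpha in 1..12, and tr(v) to 2*cos(pi*beta/16), beta in 1..15, on each component of irreducible characters.
Consistency of u^13 = (-1)^alpha I with v^16 = (-1)^beta I forces alpha = beta (mod 2).
count pairs: odd alpha (6 choices) x odd beta (8), plus even alpha (6) x even beta (7): 6*8 + 6*7 = 90.
components with irreducible characters: 90; plus the single component of reducible (abelian) characters: total 91.

91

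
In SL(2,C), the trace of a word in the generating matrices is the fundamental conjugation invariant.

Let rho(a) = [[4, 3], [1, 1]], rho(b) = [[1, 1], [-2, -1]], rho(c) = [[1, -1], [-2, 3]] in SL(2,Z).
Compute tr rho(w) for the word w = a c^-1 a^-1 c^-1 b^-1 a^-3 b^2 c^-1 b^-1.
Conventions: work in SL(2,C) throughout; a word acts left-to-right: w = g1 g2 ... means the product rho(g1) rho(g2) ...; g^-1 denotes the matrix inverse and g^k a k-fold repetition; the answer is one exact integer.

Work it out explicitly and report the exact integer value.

rho(a) = [[4, 3], [1, 1]]
... * rho(c^-1) = [[3, 1], [2, 1]]  ->  [[18, 7], [5, 2]]
... * rho(a^-1) = [[1, -3], [-1, 4]]  ->  [[11, -26], [3, -7]]
... * rho(c^-1) = [[3, 1], [2, 1]]  ->  [[-19, -15], [-5, -4]]
... * rho(b^-1) = [[-1, -1], [2, 1]]  ->  [[-11, 4], [-3, 1]]
... * rho(a^-1) = [[1, -3], [-1, 4]]  ->  [[-15, 49], [-4, 13]]
... * rho(a^-1) = [[1, -3], [-1, 4]]  ->  [[-64, 241], [-17, 64]]
... * rho(a^-1) = [[1, -3], [-1, 4]]  ->  [[-305, 1156], [-81, 307]]
... * rho(b) = [[1, 1], [-2, -1]]  ->  [[-2617, -1461], [-695, -388]]
... * rho(b) = [[1, 1], [-2, -1]]  ->  [[305, -1156], [81, -307]]
... * rho(c^-1) = [[3, 1], [2, 1]]  ->  [[-1397, -851], [-371, -226]]
... * rho(b^-1) = [[-1, -1], [2, 1]]  ->  [[-305, 546], [-81, 145]]
tr = -305 + 145 = -160

-160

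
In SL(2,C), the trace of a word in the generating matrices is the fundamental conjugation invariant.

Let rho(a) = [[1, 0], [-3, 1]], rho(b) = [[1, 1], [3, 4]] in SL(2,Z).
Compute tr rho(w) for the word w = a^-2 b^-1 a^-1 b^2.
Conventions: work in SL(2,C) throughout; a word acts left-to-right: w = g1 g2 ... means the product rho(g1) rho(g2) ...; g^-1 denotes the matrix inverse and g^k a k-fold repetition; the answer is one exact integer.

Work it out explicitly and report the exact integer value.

-76

rho(a^-1) = [[1, 0], [3, 1]]
... * rho(a^-1) = [[1, 0], [3, 1]]  ->  [[1, 0], [6, 1]]
... * rho(b^-1) = [[4, -1], [-3, 1]]  ->  [[4, -1], [21, -5]]
... * rho(a^-1) = [[1, 0], [3, 1]]  ->  [[1, -1], [6, -5]]
... * rho(b) = [[1, 1], [3, 4]]  ->  [[-2, -3], [-9, -14]]
... * rho(b) = [[1, 1], [3, 4]]  ->  [[-11, -14], [-51, -65]]
tr = -11 + -65 = -76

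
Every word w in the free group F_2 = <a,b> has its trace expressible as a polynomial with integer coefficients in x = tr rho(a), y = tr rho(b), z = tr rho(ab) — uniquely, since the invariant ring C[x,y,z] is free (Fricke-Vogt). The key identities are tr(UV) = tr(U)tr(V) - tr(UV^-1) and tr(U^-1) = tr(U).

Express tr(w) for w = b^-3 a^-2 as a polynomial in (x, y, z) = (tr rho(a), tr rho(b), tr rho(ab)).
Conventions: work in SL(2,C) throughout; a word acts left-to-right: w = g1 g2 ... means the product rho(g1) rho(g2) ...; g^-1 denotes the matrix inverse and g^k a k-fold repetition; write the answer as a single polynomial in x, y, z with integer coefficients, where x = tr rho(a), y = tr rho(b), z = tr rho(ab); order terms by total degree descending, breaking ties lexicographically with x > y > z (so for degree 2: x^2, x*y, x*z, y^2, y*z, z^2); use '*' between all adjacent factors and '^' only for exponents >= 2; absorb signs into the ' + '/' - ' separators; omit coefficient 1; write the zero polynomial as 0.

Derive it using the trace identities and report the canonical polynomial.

tr(a^-1) = tr(a) = x
tr(a^-1 b) = tr(b)*tr(a) - tr(b a) = x*y - z
tr(b^-1 a^-1) = tr(a^-1)*tr(b) - tr(a^-1 b) = z
tr(b^-1 a^-1 b^-1) = tr(b^-1 a^-1)*tr(b) - tr(b^-1 a^-1 b) = y*z - x
and tr(a^-1 b^-3) = tr(b^-1 a^-1 b^-1)*tr(b) - tr(b^-1 a^-1) = y^2*z - x*y - z
tr(b^-2) = tr(b^-1)*tr(b) - tr(1) = y^2 - 2
tr(b^-3) = tr(b^-2)*tr(b) - tr(b^-1) = y^3 - 3*y
tr(b^-3 a^-2) = tr(a^-1 b^-3)*tr(a) - tr(a^-1 b^-3 a) = x*y^2*z - x^2*y - y^3 - x*z + 3*y

x*y^2*z - x^2*y - y^3 - x*z + 3*y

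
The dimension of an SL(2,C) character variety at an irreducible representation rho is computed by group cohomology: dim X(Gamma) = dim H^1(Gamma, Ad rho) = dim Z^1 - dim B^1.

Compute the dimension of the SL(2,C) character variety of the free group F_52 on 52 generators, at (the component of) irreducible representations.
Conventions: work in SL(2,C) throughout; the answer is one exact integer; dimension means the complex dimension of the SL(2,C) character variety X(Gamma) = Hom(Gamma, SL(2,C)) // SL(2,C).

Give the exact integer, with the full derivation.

Here Gamma is free of rank 52 — no relator constrains a cocycle.
Z^1(Gamma, Ad rho) = (sl_2)^52: a cocycle is a free choice of one sl_2 vector per generator, so dim Z^1 = 3*52 = 156.
At an irreducible rho the centralizer of the image in sl_2 is 0, so the coboundary map sl_2 -> Z^1 is injective: dim B^1 = 3.
dim X = dim H^1 = dim Z^1 - dim B^1 = 156 - 3 = 153.

153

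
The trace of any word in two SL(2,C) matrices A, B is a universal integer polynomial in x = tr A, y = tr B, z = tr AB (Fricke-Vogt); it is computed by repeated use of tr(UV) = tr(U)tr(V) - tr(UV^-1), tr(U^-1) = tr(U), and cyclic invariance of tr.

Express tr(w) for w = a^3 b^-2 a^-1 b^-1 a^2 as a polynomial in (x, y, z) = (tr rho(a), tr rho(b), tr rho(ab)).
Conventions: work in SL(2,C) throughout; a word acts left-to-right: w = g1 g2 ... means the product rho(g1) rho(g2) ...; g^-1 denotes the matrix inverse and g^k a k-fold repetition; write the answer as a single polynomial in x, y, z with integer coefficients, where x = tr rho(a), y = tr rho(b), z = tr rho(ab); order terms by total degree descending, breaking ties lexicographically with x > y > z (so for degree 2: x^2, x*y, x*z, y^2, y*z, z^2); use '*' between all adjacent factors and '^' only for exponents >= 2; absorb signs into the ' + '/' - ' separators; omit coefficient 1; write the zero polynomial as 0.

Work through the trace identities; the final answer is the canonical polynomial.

x^5*y^2*z - x^6*y - x^4*y*z^2 - 4*x^3*y^2*z + 5*x^4*y + 3*x^2*y*z^2 + x^3*z + 3*x*y^2*z - 6*x^2*y - y*z^2 - 2*x*z + y

tr(a^2) = tr(a)*tr(a) - tr(1)  (reduce the a square) = x^2 - 2
tr(a^3) = tr(a)*tr(a^2) - tr(a)  (reduce the a square) = x^3 - 3*x
and tr(a^4) = tr(a)*tr(a^3) - tr(a^2)  (reduce the a square) = x^4 - 4*x^2 + 2
tr(a^5) = tr(a)*tr(a^4) - tr(a^3)  (reduce the a square) = x^5 - 5*x^3 + 5*x
and tr(b a^2) = tr(a)*tr(b a) - tr(b)  (reduce the a square) = x*z - y
next, tr(a b a^2) = tr(a)*tr(b a^2) - tr(b a)  (reduce the a square) = x^2*z - x*y - z
tr(b a^4) = tr(a)*tr(a b a^2) - tr(a b a)  (reduce the a square) = x^3*z - x^2*y - 2*x*z + y
and tr(a^5 b) = tr(a)*tr(b a^4) - tr(b a^3)  (reduce the a square) = x^4*z - x^3*y - 3*x^2*z + 2*x*y + z
and tr(a^5 b^-1) = tr(a^5)*tr(b) - tr(a^5 b)  (eliminate b^-1) = x^5*y - x^4*z - 4*x^3*y + 3*x^2*z + 3*x*y - z
tr(b^-1 a^5 b^-1) = tr(a^5 b^-1)*tr(b) - tr(a^5)  (eliminate b^-1) = x^5*y^2 - x^4*y*z - x^5 - 4*x^3*y^2 + 3*x^2*y*z + 5*x^3 + 3*x*y^2 - y*z - 5*x
next, tr(a^6) = tr(a)*tr(a^5) - tr(a^4)  (reduce the a square) = x^6 - 6*x^4 + 9*x^2 - 2
next, tr(a^6 b) = tr(a)*tr(a^3 b a^2) - tr(a^3 b a)  (reduce the a square) = x^5*z - x^4*y - 4*x^3*z + 3*x^2*y + 3*x*z - y
tr(a b^-1 a^5) = tr(a^6)*tr(b) - tr(a^6 b)  (eliminate b^-1) = x^6*y - x^5*z - 5*x^4*y + 4*x^3*z + 6*x^2*y - 3*x*z - y
tr(b a b a) = tr(a b)*tr(a b) - tr(1)  (split on a) = z^2 - 2
tr(b a b) = tr(b)*tr(a b) - tr(a)  (reduce the b square) = y*z - x
tr(a b a b a) = tr(a)*tr(b a b a) - tr(b a b)  (reduce the a square) = x*z^2 - y*z - x
tr(b a b a^3) = tr(a)*tr(a b a b a) - tr(a b a b)  (reduce the a square) = x^2*z^2 - x*y*z - x^2 - z^2 + 2
and tr(a^3 b a b a) = tr(a)*tr(b a b a^3) - tr(b a b a^2)  (reduce the a square) = x^3*z^2 - x^2*y*z - x^3 - 2*x*z^2 + y*z + 3*x
and tr(a^5 b a b) = tr(a)*tr(a^3 b a b a) - tr(a^3 b a b)  (reduce the a square) = x^4*z^2 - x^3*y*z - x^4 - 3*x^2*z^2 + 2*x*y*z + 4*x^2 + z^2 - 2
next, tr(a b^-1 a^5 b) = tr(a^5 b a)*tr(b) - tr(a^5 b a b)  (eliminate b^-1) = x^5*y*z - x^4*y^2 - x^4*z^2 - 3*x^3*y*z + x^4 + 3*x^2*y^2 + 3*x^2*z^2 + x*y*z - 4*x^2 - y^2 - z^2 + 2
next, tr(b^-1 a^5 b^-1 a) = tr(a b^-1 a^5)*tr(b) - tr(a b^-1 a^5 b)  (eliminate b^-1) = x^6*y^2 - 2*x^5*y*z - 4*x^4*y^2 + x^4*z^2 + 7*x^3*y*z - x^4 + 3*x^2*y^2 - 3*x^2*z^2 - 4*x*y*z + 4*x^2 + z^2 - 2
tr(a^-1 b^-1 a^5 b^-1) = tr(b^-1 a^5 b^-1)*tr(a) - tr(b^-1 a^5 b^-1 a)  (eliminate a^-1) = x^5*y*z - x^6 - x^4*z^2 - 4*x^3*y*z + 6*x^4 + 3*x^2*z^2 + 3*x*y*z - 9*x^2 - z^2 + 2
tr(b^-1 a^4) = tr(a^4)*tr(b) - tr(a^4 b)  (eliminate b^-1) = x^4*y - x^3*z - 3*x^2*y + 2*x*z + y
and tr(a^3 b^-2 a^-1 b^-1 a^2) = tr(a^-1 b^-1 a^5 b^-1)*tr(b) - tr(a^-1 b^-1 a^5)  (eliminate b^-1) = x^5*y^2*z - x^6*y - x^4*y*z^2 - 4*x^3*y^2*z + 5*x^4*y + 3*x^2*y*z^2 + x^3*z + 3*x*y^2*z - 6*x^2*y - y*z^2 - 2*x*z + y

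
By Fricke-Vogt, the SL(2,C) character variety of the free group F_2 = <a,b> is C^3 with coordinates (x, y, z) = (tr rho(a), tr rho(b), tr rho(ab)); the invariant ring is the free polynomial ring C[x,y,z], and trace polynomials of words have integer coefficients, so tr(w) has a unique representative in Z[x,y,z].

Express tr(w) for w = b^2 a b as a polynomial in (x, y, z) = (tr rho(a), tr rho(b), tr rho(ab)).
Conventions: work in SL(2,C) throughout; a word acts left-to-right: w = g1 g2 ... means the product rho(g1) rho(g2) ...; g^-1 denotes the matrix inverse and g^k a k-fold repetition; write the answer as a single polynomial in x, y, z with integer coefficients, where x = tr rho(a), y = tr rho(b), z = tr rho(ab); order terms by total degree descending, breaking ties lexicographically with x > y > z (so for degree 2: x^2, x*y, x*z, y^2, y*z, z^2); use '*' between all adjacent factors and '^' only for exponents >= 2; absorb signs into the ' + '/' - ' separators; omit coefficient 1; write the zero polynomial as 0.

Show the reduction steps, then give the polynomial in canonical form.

y^2*z - x*y - z

trace(b a b) = trace(b) trace(a b) - trace(a) = y*z - x
trace(b^2 a b) = trace(b) trace(b a b) - trace(b a) = y^2*z - x*y - z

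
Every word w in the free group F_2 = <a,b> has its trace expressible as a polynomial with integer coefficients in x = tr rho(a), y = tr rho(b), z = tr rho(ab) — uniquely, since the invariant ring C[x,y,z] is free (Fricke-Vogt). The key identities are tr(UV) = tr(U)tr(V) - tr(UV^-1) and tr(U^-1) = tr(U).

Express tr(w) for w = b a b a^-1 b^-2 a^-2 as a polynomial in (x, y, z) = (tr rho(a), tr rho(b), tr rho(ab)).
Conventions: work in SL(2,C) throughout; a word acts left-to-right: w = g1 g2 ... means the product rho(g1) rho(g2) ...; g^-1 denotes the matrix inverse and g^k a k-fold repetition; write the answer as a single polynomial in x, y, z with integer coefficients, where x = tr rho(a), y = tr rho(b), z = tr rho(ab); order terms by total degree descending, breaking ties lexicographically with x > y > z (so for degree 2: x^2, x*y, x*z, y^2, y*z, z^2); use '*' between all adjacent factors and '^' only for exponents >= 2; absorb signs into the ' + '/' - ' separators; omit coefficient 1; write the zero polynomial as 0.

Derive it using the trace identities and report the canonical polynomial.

x^2*y^2*z^2 - 2*x^3*y*z - x*y^3*z - x*y*z^3 + x^4 + x^2*y^2 + x^2*z^2 + 5*x*y*z - 4*x^2 - y^2 - z^2 + 2

trace(b a b) = trace(b)*trace(a b) - trace(a) = y*z - x
trace(a b a b) = trace(a b)*trace(a b) - trace(1) = z^2 - 2
trace(a b a) = trace(a)*trace(b a) - trace(b) = x*z - y
trace(b a b a b) = trace(b)*trace(a b a b) - trace(a b a) = y*z^2 - x*z - y
trace(b a b a b a) = trace(b a b a)*trace(b a) - trace(a b) = z^3 - 3*z
trace(a^-1 b a b a b) = trace(b a b a b)*trace(a) - trace(b a b a b a) = x*y*z^2 - x^2*z - z^3 - x*y + 3*z
trace(b^-1 a^-1 b a b a) = trace(a^-1 b a b a)*trace(b) - trace(a^-1 b a b a b) = -x*y*z^2 + x^2*z + y^2*z + z^3 - 3*z
trace(b a b a^-1 b^-1 a^-1) = trace(b^-1 a^-1 b a b)*trace(a) - trace(b^-1 a^-1 b a b a) = x*y*z^2 - x^2*z - y^2*z - z^3 + x*y + 3*z
trace(b^-1 a^-2 b a b a^-1) = trace(b a b a^-1 b^-1 a^-1)*trace(a) - trace(b a b a^-1 b^-1) = x^2*y*z^2 - x^3*z - x*y^2*z - x*z^3 + x^2*y + 3*x*z - y
trace(b a b a^-1) = trace(b a b)*trace(a) - trace(b a b a) = x*y*z - x^2 - z^2 + 2
trace(b a b a^-2) = trace(b a b a^-1)*trace(a) - trace(b a b) = x^2*y*z - x^3 - x*z^2 - y*z + 3*x
trace(a^-2 b a b a^-1) = trace(b a b a^-2)*trace(a) - trace(b a b a^-1) = x^3*y*z - x^4 - x^2*z^2 - 2*x*y*z + 4*x^2 + z^2 - 2
trace(b a b a^-1 b^-2 a^-2) = trace(b^-1 a^-2 b a b a^-1)*trace(b) - trace(b^-1 a^-2 b a b a^-1 b) = x^2*y^2*z^2 - 2*x^3*y*z - x*y^3*z - x*y*z^3 + x^4 + x^2*y^2 + x^2*z^2 + 5*x*y*z - 4*x^2 - y^2 - z^2 + 2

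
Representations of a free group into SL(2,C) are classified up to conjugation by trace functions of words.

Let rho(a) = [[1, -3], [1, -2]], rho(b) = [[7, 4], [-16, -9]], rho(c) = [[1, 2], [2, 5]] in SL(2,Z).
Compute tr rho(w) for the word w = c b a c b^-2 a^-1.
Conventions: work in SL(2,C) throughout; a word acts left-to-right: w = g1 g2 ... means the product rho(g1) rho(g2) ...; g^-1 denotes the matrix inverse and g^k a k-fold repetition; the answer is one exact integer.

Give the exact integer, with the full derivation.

rho(c) = [[1, 2], [2, 5]]
... * rho(b) = [[7, 4], [-16, -9]]  ->  [[-25, -14], [-66, -37]]
... * rho(a) = [[1, -3], [1, -2]]  ->  [[-39, 103], [-103, 272]]
... * rho(c) = [[1, 2], [2, 5]]  ->  [[167, 437], [441, 1154]]
... * rho(b^-1) = [[-9, -4], [16, 7]]  ->  [[5489, 2391], [14495, 6314]]
... * rho(b^-1) = [[-9, -4], [16, 7]]  ->  [[-11145, -5219], [-29431, -13782]]
... * rho(a^-1) = [[-2, 3], [-1, 1]]  ->  [[27509, -38654], [72644, -102075]]
tr = 27509 + -102075 = -74566

-74566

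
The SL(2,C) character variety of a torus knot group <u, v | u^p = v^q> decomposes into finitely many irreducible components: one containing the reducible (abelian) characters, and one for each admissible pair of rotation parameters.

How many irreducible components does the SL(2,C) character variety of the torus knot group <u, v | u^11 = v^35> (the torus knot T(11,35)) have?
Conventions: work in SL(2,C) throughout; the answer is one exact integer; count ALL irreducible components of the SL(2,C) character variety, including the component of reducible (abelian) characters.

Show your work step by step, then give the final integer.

Gamma = < u, v | u^11 = v^35 > (torus knot T(11,35)); the central element u^11 = v^35 acts as +I or -I in any irreducible SL(2,C) representation.
This locks tr(u) to 2*cos(pi*alpha/11), alpha in 1..10, and tr(v) to 2*cos(pi*beta/35), beta in 1..34, on each component of irreducible characters.
u^11 = (-1)^alpha I and v^35 = (-1)^beta I must agree, so alpha and beta have equal parity.
Counting: 5 odd alphas x 17 odd betas + 5 even alphas x 17 even betas = 85 + 85 = 170.
Total: 170 irreducible-character components + 1 reducible (abelian) component = 171.

171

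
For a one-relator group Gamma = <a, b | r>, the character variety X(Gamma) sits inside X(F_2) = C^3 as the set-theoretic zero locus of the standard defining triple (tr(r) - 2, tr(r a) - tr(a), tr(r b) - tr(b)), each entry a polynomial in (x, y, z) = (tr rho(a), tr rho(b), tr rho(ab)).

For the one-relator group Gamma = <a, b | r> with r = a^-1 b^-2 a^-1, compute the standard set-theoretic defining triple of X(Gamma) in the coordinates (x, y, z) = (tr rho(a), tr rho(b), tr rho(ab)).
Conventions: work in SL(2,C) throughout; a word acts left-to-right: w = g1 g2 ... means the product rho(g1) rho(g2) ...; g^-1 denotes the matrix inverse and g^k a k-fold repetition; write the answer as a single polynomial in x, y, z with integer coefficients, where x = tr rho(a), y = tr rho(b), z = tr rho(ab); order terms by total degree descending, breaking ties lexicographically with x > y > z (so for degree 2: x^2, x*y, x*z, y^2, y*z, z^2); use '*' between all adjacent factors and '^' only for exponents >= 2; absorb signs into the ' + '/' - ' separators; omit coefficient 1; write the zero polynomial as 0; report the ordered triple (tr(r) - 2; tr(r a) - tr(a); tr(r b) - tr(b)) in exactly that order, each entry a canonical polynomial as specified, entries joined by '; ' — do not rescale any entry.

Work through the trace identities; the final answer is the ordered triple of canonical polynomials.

apply: tr(a^-1) = tr(a) = x
apply: tr(a^-1 b) = tr(b)*tr(a) - tr(b a) = x*y - z
tr(a^-1 b^-1) = tr(a^-1)*tr(b) - tr(a^-1 b) = z
use: tr(b^-1 a^-2) = tr(a^-1 b^-1)*tr(a) - tr(a^-1 b^-1 a) = x*z - y
use: tr(a^-2) = tr(a^-1)*tr(a) - tr(1) = x^2 - 2
apply: tr(a^-1 b^-2 a^-1) = tr(b^-1 a^-2)*tr(b) - tr(b^-1 a^-2 b) = x*y*z - x^2 - y^2 + 2
use: tr(a^-1 b^-2) = tr(a^-1 b^-1)*tr(b) - tr(a^-1)  (eliminate b^-1) = y*z - x
tr(a b a b) = tr(b a)*tr(b a) - tr(1) = z^2 - 2
tr(b^-1 a b a) = tr(a b a)*tr(b) - tr(a b a b) = x*y*z - y^2 - z^2 + 2
apply: tr(b a^-1 b^-1 a) = tr(b^-1 a b)*tr(a) - tr(b^-1 a b a) = -x*y*z + x^2 + y^2 + z^2 - 2
tr(a^-1 b a^-1 b^-1) = tr(b a^-1 b^-1)*tr(a) - tr(b a^-1 b^-1 a) = x*y*z - y^2 - z^2 + 2
tr(a^-1 b a^-1) = tr(a^-1 b)*tr(a) - tr(a^-1 b a) = x^2*y - x*z - y
use: tr(a^-1 b^-2 a^-1 b) = tr(a^-1 b a^-1 b^-1)*tr(b) - tr(a^-1 b a^-1) = x*y^2*z - x^2*y - y^3 - y*z^2 + x*z + 3*y
assemble the triple (tr(r) - 2; tr(r a) - x; tr(r b) - y)

x*y*z - x^2 - y^2; y*z - 2*x; x*y^2*z - x^2*y - y^3 - y*z^2 + x*z + 2*y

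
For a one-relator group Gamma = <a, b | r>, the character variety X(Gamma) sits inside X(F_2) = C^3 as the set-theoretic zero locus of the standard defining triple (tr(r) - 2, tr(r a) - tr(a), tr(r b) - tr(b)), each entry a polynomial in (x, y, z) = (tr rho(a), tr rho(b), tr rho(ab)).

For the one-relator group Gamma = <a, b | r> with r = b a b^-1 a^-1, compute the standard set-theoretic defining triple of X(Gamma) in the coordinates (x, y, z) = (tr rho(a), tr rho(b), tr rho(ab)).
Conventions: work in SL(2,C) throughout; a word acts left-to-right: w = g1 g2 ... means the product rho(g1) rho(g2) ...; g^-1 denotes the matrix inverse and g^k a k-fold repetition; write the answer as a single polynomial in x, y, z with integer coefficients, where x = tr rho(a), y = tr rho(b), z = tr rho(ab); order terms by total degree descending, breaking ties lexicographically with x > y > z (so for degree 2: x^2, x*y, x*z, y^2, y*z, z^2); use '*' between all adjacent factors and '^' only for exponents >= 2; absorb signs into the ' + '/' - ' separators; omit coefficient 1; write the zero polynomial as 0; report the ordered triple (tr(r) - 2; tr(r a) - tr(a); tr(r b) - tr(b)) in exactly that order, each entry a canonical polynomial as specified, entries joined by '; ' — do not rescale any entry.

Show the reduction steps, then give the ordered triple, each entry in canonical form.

-x*y*z + x^2 + y^2 + z^2 - 4; 0; -x*y^2*z + x^2*y + y^3 + y*z^2 - 4*y

tr(b a b) = tr(b)*tr(a b) - tr(a) = y*z - x
tr(b a b a) = tr(b a)*tr(b a) - tr(1)   [split at repeated b] = z^2 - 2
tr(a^-1 b a b) = tr(b a b)*tr(a) - tr(b a b a) = x*y*z - x^2 - z^2 + 2
tr(b a b^-1 a^-1) = tr(a^-1 b a)*tr(b) - tr(a^-1 b a b) = -x*y*z + x^2 + y^2 + z^2 - 2
tr(b^2) = tr(b)*tr(b) - tr(1) = y^2 - 2
tr(b^2 a b) = tr(b)*tr(a b^2) - tr(a b) = y^2*z - x*y - z
tr(a b a) = tr(a)*tr(b a) - tr(b) = x*z - y
tr(b^2 a b a) = tr(b)*tr(a b a b) - tr(a b a) = y*z^2 - x*z - y
tr(a^-1 b^2 a b) = tr(b^2 a b)*tr(a) - tr(b^2 a b a) = x*y^2*z - x^2*y - y*z^2 + y
tr(b a b^-1 a^-1 b) = tr(a^-1 b^2 a)*tr(b) - tr(a^-1 b^2 a b) = -x*y^2*z + x^2*y + y^3 + y*z^2 - 3*y
assemble the triple (tr(r) - 2; tr(r a) - x; tr(r b) - y)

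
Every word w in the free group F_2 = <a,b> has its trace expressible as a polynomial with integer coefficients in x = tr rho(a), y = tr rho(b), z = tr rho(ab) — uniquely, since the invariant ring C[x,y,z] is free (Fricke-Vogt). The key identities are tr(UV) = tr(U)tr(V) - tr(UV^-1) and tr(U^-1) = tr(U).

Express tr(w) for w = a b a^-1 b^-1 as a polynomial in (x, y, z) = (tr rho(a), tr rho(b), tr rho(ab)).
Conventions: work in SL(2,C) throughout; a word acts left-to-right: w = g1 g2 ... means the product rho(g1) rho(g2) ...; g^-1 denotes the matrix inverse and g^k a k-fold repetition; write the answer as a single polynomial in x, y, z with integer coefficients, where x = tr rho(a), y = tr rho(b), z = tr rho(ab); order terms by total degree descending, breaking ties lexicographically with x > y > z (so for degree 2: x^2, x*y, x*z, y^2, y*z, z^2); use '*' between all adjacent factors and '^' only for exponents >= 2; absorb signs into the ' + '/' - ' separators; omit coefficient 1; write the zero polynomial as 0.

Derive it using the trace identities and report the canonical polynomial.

trace(a b a) = trace(a) trace(b a) - trace(b) = x*z - y
trace(a b a b) = trace(b a) trace(b a) - trace(1)   [split at repeated b] = z^2 - 2
trace(b^-1 a b a) = trace(a b a) trace(b) - trace(a b a b) = x*y*z - y^2 - z^2 + 2
trace(a b a^-1 b^-1) = trace(b^-1 a b) trace(a) - trace(b^-1 a b a) = -x*y*z + x^2 + y^2 + z^2 - 2

-x*y*z + x^2 + y^2 + z^2 - 2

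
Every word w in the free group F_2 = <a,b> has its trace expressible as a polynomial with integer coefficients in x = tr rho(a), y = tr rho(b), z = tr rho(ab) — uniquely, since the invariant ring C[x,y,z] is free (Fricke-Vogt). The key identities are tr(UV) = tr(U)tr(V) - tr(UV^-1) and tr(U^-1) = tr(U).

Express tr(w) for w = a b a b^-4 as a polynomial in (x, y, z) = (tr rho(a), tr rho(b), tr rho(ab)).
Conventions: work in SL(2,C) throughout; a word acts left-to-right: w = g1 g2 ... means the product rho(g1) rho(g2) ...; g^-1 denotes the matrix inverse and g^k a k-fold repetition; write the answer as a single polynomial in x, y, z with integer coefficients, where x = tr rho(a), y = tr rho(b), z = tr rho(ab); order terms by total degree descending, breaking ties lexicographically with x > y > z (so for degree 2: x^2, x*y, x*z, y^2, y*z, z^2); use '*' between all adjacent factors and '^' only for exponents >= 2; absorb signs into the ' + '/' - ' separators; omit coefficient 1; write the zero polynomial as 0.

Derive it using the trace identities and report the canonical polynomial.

x*y^4*z - y^5 - y^3*z^2 - 3*x*y^2*z + 5*y^3 + 2*y*z^2 + x*z - 5*y

trace(a b a) = trace(a) trace(b a) - trace(b) = x*z - y
trace(a b a b) = trace(b a) trace(b a) - trace(1)   [split at repeated b] = z^2 - 2
trace(a b a b^-1) = trace(a b a) trace(b) - trace(a b a b) = x*y*z - y^2 - z^2 + 2
trace(b^-1 a b a b^-1) = trace(a b a b^-1) trace(b) - trace(a b a) = x*y^2*z - y^3 - y*z^2 - x*z + 3*y
trace(b^-2 a b a b^-1) = trace(b^-1 a b a b^-1) trace(b) - trace(b^-1 a b a) = x*y^3*z - y^4 - y^2*z^2 - 2*x*y*z + 4*y^2 + z^2 - 2
trace(a b a b^-4) = trace(b^-2 a b a b^-1) trace(b) - trace(b^-2 a b a) = x*y^4*z - y^5 - y^3*z^2 - 3*x*y^2*z + 5*y^3 + 2*y*z^2 + x*z - 5*y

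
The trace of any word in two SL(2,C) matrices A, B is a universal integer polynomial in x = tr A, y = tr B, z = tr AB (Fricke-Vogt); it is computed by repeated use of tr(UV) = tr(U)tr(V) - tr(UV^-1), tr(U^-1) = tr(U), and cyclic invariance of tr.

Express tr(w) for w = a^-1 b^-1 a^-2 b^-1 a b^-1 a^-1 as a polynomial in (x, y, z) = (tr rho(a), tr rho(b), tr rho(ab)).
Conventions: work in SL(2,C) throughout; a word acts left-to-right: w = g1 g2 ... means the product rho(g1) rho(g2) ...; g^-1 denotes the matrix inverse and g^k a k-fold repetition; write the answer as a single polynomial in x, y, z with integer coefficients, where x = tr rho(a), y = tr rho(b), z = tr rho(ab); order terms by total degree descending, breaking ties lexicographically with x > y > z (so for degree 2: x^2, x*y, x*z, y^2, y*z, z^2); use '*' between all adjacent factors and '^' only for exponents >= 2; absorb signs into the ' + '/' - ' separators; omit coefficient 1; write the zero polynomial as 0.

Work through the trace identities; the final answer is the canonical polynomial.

trace(b^-1) = trace(b) = y
and trace(b^-1 a) = trace(a) trace(b) - trace(a b) = x*y - z
next, trace(b^-1 a^-1) = trace(b^-1) trace(a) - trace(b^-1 a) = z
trace(b a b) = trace(b) trace(a b) - trace(a) = y*z - x
trace(b a b a) = trace(a b) trace(a b) - trace(1)   [split at repeated a] = z^2 - 2
trace(a^-1 b a b) = trace(b a b) trace(a) - trace(b a b a) = x*y*z - x^2 - z^2 + 2
trace(a^-2 b a b) = trace(a^-1 b a b) trace(a) - trace(a^-1 b a b a) = x^2*y*z - x^3 - x*z^2 - y*z + 3*x
trace(a b^-1 a^-2 b) = trace(a^-2 b a) trace(b) - trace(a^-2 b a b) = -x^2*y*z + x^3 + x*y^2 + x*z^2 - 3*x
next, trace(b^-1 a b^-1 a^-2) = trace(a b^-1 a^-2) trace(b) - trace(a b^-1 a^-2 b) = x^2*y*z - x^3 - x*y^2 - x*z^2 + y*z + 3*x
next, trace(a^-1 b^-1 a b^-1 a^-2) = trace(b^-1 a b^-1 a^-2) trace(a) - trace(b^-1 a b^-1 a^-1) = x^3*y*z - x^4 - x^2*y^2 - x^2*z^2 + 4*x^2 + z^2 - 2
and trace(a b a) = trace(a) trace(b a) - trace(b) = x*z - y
next, trace(b^-1 a b a) = trace(a b a) trace(b) - trace(a b a b) = x*y*z - y^2 - z^2 + 2
trace(b a^-1 b^-1 a) = trace(b^-1 a b) trace(a) - trace(b^-1 a b a) = -x*y*z + x^2 + y^2 + z^2 - 2
next, trace(a^-1 b a^-1 b^-1) = trace(b a^-1 b^-1) trace(a) - trace(b a^-1 b^-1 a) = x*y*z - y^2 - z^2 + 2
trace(b^2) = trace(b) trace(b) - trace(1) = y^2 - 2
trace(b a^2 b) = trace(a) trace(b^2 a) - trace(b^2) = x*y*z - x^2 - y^2 + 2
next, trace(a b a^-2 b a) = trace(b a^2 b a^-1) trace(a) - trace(b a^2 b) = x^3*y*z - x^4 - x^2*y^2 - x^2*z^2 + 4*x^2 + y^2 - 2
next, trace(b a b a b) = trace(b) trace(a b a b) - trace(a b a) = y*z^2 - x*z - y
and trace(b a b a b a) = trace(b a b a) trace(b a) - trace(a b)   [split at repeated b] = z^3 - 3*z
and trace(b a b a b a^-1) = trace(b a b a b) trace(a) - trace(b a b a b a) = x*y*z^2 - x^2*z - z^3 - x*y + 3*z
and trace(a b a^-2 b a b) = trace(b a b a b a^-1) trace(a) - trace(b a b a b) = x^2*y*z^2 - x^3*z - x*z^3 - x^2*y - y*z^2 + 4*x*z + y
trace(b^-1 a b a^-2 b a) = trace(a b a^-2 b a) trace(b) - trace(a b a^-2 b a b) = x^3*y^2*z - x^4*y - x^2*y^3 - 2*x^2*y*z^2 + x^3*z + x*z^3 + 5*x^2*y + y^3 + y*z^2 - 4*x*z - 3*y
next, trace(a^-2 b a^-1 b^-1 a b) = trace(b^-1 a b a^-2 b) trace(a) - trace(b^-1 a b a^-2 b a) = -x^3*y^2*z + x^4*y + x^2*y^3 + 2*x^2*y*z^2 - x^3*z - x*z^3 - 4*x^2*y - y^3 - y*z^2 + 3*x*z + 3*y
next, trace(a^-1 b^-1 a b^-1 a^-2 b) = trace(a^-2 b a^-1 b^-1 a) trace(b) - trace(a^-2 b a^-1 b^-1 a b) = x^3*y^2*z - x^4*y - x^2*y^3 - 2*x^2*y*z^2 + x^3*z + x*y^2*z + x*z^3 + 4*x^2*y - 3*x*z - y
and trace(a^-1 b^-1 a b^-1 a^-2 b^-1) = trace(a^-1 b^-1 a b^-1 a^-2) trace(b) - trace(a^-1 b^-1 a b^-1 a^-2 b) = x^2*y*z^2 - x^3*z - x*y^2*z - x*z^3 + y*z^2 + 3*x*z - y
next, trace(a^-1 b^-2 a b) = trace(a b a^-1 b^-1) trace(b) - trace(a b a^-1) = -x*y^2*z + x^2*y + y^3 + y*z^2 - 3*y
trace(a^-2 b^-2 a b) = trace(a^-1 b^-2 a b) trace(a) - trace(a^-1 b^-2 a b a) = -x^2*y^2*z + x^3*y + x*y^3 + x*y*z^2 - 4*x*y + z
and trace(b^-1 a b^-1 a^-2 b^-1) = trace(a^-2 b^-2 a) trace(b) - trace(a^-2 b^-2 a b) = x^2*y^2*z - x^3*y - x*y^3 - x*y*z^2 + y^2*z + 3*x*y - z
next, trace(a^-1 b^-1 a^-2 b^-1 a b^-1 a^-1) = trace(a^-1 b^-1 a b^-1 a^-2 b^-1) trace(a) - trace(a^-1 b^-1 a b^-1 a^-2 b^-1 a) = x^3*y*z^2 - x^4*z - 2*x^2*y^2*z - x^2*z^3 + x^3*y + x*y^3 + 2*x*y*z^2 + 3*x^2*z - y^2*z - 4*x*y + z

x^3*y*z^2 - x^4*z - 2*x^2*y^2*z - x^2*z^3 + x^3*y + x*y^3 + 2*x*y*z^2 + 3*x^2*z - y^2*z - 4*x*y + z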